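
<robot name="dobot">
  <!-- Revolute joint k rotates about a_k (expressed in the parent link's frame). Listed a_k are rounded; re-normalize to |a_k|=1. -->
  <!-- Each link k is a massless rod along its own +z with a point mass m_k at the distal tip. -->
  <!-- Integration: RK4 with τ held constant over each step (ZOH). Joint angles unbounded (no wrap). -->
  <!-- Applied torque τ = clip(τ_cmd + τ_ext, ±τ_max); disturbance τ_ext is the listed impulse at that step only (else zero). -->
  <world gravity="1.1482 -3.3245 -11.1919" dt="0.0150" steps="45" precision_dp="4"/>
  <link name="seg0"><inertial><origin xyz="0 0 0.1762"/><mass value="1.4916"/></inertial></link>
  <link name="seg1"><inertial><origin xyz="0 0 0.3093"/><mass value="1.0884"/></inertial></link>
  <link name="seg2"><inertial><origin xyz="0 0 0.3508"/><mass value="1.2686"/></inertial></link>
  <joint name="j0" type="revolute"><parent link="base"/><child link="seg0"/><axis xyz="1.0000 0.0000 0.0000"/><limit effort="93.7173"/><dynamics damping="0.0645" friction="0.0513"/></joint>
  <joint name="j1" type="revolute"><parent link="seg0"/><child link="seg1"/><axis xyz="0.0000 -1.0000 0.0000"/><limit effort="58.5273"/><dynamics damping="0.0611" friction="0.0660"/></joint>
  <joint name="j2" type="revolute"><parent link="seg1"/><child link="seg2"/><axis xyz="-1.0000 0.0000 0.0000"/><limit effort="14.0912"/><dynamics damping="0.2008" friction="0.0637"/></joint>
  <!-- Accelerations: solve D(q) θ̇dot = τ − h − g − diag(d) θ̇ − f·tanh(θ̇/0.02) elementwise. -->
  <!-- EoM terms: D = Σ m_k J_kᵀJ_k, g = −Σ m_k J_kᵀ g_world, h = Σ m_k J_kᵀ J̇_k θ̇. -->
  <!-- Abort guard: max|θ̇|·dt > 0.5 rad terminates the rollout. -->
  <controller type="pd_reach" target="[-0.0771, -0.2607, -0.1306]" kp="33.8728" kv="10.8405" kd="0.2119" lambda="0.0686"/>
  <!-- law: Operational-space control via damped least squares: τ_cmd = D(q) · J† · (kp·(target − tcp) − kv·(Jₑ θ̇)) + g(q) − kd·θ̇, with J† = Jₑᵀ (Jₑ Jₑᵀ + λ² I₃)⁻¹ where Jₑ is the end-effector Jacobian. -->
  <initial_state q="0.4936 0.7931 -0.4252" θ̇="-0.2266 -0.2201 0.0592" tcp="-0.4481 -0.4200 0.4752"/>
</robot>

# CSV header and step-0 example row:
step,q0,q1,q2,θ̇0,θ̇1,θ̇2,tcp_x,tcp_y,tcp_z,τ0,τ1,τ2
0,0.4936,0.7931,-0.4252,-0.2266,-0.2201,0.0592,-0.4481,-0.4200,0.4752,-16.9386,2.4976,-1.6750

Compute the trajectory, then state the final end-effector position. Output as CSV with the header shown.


step,q0,q1,q2,θ̇0,θ̇1,θ̇2,tcp_x,tcp_y,tcp_z,τ0,τ1,τ2
1,0.4836,0.7923,-0.4401,-1.0974,0.1079,-2.0141,-0.4462,-0.4189,0.4761,-17.0926,1.2178,-0.4109
2,0.4620,0.7960,-0.4822,-1.7721,0.4010,-3.5627,-0.4431,-0.4175,0.4735,-16.3855,0.1722,0.3964
3,0.4317,0.8041,-0.5439,-2.2599,0.6815,-4.6400,-0.4390,-0.4155,0.4681,-14.9912,-0.7295,0.8931
4,0.3954,0.8163,-0.6186,-2.5732,0.9538,-5.3053,-0.4336,-0.4126,0.4604,-13.2551,-1.5311,1.1981
5,0.3555,0.8326,-0.7008,-2.7373,1.2171,-5.6390,-0.4271,-0.4087,0.4507,-11.5143,-2.2546,1.4007
6,0.3141,0.8527,-0.7861,-2.7864,1.4701,-5.7299,-0.4196,-0.4038,0.4395,-9.9778,-2.9101,1.5562
7,0.2726,0.8765,-0.8715,-2.7540,1.7126,-5.6572,-0.4112,-0.3982,0.4272,-8.7240,-3.5033,1.6917
8,0.2320,0.9039,-0.9550,-2.6675,1.9454,-5.4810,-0.4022,-0.3920,0.4138,-7.7511,-4.0383,1.8155
9,0.1929,0.9347,-1.0354,-2.5472,2.1701,-5.2428,-0.3928,-0.3855,0.3998,-7.0220,-4.5192,1.9257
10,0.1558,0.9689,-1.1120,-2.4069,2.3875,-4.9692,-0.3830,-0.3789,0.3852,-6.4909,-4.9493,2.0163
11,0.1208,1.0062,-1.1843,-2.2562,2.5984,-4.6766,-0.3730,-0.3723,0.3703,-6.1149,-5.3318,2.0806
12,0.0882,1.0467,-1.2521,-2.1012,2.8031,-4.3752,-0.3629,-0.3658,0.3551,-5.8584,-5.6691,2.1126
13,0.0578,1.0902,-1.3155,-1.9463,3.0012,-4.0709,-0.3528,-0.3597,0.3399,-5.6926,-5.9635,2.1080
14,0.0298,1.1367,-1.3743,-1.7944,3.1923,-3.7673,-0.3428,-0.3539,0.3247,-5.5955,-6.2165,2.0639
15,0.0040,1.1859,-1.4285,-1.6478,3.3758,-3.4667,-0.3328,-0.3485,0.3096,-5.5497,-6.4299,1.9790
16,-0.0196,1.2379,-1.4783,-1.5086,3.5511,-3.1703,-0.3229,-0.3436,0.2947,-5.5415,-6.6048,1.8532
17,-0.0413,1.2924,-1.5237,-1.3785,3.7179,-2.8789,-0.3133,-0.3391,0.2800,-5.5600,-6.7427,1.6876
18,-0.0611,1.3493,-1.5647,-1.2594,3.8760,-2.5929,-0.3038,-0.3352,0.2656,-5.5963,-6.8448,1.4840
19,-0.0791,1.4086,-1.6015,-1.1533,4.0258,-2.3122,-0.2946,-0.3318,0.2514,-5.6429,-6.9124,1.2446
20,-0.0957,1.4701,-1.6342,-1.0625,4.1678,-2.0363,-0.2856,-0.3289,0.2376,-5.6937,-6.9472,0.9724
21,-0.1111,1.5336,-1.6627,-0.9895,4.3030,-1.7642,-0.2769,-0.3265,0.2241,-5.7434,-6.9510,0.6702
22,-0.1255,1.5991,-1.6872,-0.9370,4.4323,-1.4943,-0.2685,-0.3246,0.2109,-5.7880,-6.9269,0.3413
23,-0.1393,1.6666,-1.7076,-0.9080,4.5566,-1.2245,-0.2603,-0.3232,0.1980,-5.8241,-6.8800,-0.0110
24,-0.1529,1.7358,-1.7240,-0.9050,4.6757,-0.9522,-0.2523,-0.3222,0.1854,-5.8489,-6.8202,-0.3836
25,-0.1666,1.8068,-1.7362,-0.9296,4.7882,-0.6747,-0.2446,-0.3217,0.1731,-5.8592,-6.7655,-0.7728
26,-0.1809,1.8794,-1.7443,-0.9813,4.8890,-0.3897,-0.2370,-0.3218,0.1612,-5.8499,-6.7491,-1.1743
27,-0.1961,1.9533,-1.7480,-1.0547,4.9678,-0.0976,-0.2296,-0.3223,0.1495,-5.8120,-6.8244,-1.5825
28,-0.2125,2.0282,-1.7474,-1.1303,5.0033,0.1835,-0.2222,-0.3235,0.1382,-5.7294,-7.0671,-1.9699
29,-0.2298,2.1030,-1.7427,-1.1855,4.9695,0.4489,-0.2148,-0.3252,0.1271,-5.5866,-7.5266,-2.3430
30,-0.2476,2.1765,-1.7343,-1.1859,4.8342,0.6741,-0.2073,-0.3276,0.1164,-5.3811,-8.1707,-2.6924
31,-0.2647,2.2471,-1.7231,-1.0957,4.5748,0.8249,-0.1997,-0.3305,0.1061,-5.1390,-8.8503,-3.0053
32,-0.2796,2.3129,-1.7103,-0.8982,4.1962,0.8746,-0.1920,-0.3339,0.0960,-4.9108,-9.3674,-3.2749
33,-0.2909,2.3724,-1.6976,-0.6070,3.7339,0.8192,-0.1843,-0.3374,0.0863,-4.7430,-9.5979,-3.5007
34,-0.2974,2.4246,-1.6864,-0.2582,3.2375,0.6787,-0.1767,-0.3409,0.0768,-4.6559,-9.5375,-3.6874
35,-0.2985,2.4695,-1.6776,0.1042,2.7516,0.4879,-0.1693,-0.3441,0.0676,-4.6421,-9.2557,-3.8424
36,-0.2944,2.5075,-1.6718,0.4366,2.3079,0.2879,-0.1623,-0.3469,0.0587,-4.6739,-8.8364,-3.9741
37,-0.2856,2.5391,-1.6690,0.7360,1.9132,0.0902,-0.1558,-0.3491,0.0501,-4.7447,-8.3593,-4.0861
38,-0.2726,2.5652,-1.6689,0.9849,1.5729,-0.0779,-0.1498,-0.3508,0.0417,-4.8397,-7.8682,-4.1952
39,-0.2564,2.5867,-1.6711,1.1810,1.2842,-0.2086,-0.1445,-0.3520,0.0335,-4.9460,-7.3933,-4.3045
40,-0.2375,2.6041,-1.6751,1.3375,1.0388,-0.3166,-0.1397,-0.3528,0.0256,-5.0526,-6.9549,-4.4000
41,-0.2165,2.6181,-1.6805,1.4583,0.8312,-0.4021,-0.1354,-0.3531,0.0178,-5.1544,-6.5586,-4.4837
42,-0.1940,2.6293,-1.6870,1.5479,0.6561,-0.4670,-0.1317,-0.3531,0.0103,-5.2484,-6.2053,-4.5570
43,-0.1703,2.6380,-1.6943,1.6109,0.5086,-0.5142,-0.1284,-0.3527,0.0030,-5.3326,-5.8931,-4.6205
44,-0.1458,2.6447,-1.7023,1.6518,0.3845,-0.5466,-0.1255,-0.3521,-0.0042,-5.4063,-5.6186,-4.6748
45,-0.1209,2.6497,-1.7107,1.6742,0.2802,-0.5670,-0.1230,-0.3513,-0.0111,,,
# final tcp position (m): -0.1230 -0.3513 -0.0111


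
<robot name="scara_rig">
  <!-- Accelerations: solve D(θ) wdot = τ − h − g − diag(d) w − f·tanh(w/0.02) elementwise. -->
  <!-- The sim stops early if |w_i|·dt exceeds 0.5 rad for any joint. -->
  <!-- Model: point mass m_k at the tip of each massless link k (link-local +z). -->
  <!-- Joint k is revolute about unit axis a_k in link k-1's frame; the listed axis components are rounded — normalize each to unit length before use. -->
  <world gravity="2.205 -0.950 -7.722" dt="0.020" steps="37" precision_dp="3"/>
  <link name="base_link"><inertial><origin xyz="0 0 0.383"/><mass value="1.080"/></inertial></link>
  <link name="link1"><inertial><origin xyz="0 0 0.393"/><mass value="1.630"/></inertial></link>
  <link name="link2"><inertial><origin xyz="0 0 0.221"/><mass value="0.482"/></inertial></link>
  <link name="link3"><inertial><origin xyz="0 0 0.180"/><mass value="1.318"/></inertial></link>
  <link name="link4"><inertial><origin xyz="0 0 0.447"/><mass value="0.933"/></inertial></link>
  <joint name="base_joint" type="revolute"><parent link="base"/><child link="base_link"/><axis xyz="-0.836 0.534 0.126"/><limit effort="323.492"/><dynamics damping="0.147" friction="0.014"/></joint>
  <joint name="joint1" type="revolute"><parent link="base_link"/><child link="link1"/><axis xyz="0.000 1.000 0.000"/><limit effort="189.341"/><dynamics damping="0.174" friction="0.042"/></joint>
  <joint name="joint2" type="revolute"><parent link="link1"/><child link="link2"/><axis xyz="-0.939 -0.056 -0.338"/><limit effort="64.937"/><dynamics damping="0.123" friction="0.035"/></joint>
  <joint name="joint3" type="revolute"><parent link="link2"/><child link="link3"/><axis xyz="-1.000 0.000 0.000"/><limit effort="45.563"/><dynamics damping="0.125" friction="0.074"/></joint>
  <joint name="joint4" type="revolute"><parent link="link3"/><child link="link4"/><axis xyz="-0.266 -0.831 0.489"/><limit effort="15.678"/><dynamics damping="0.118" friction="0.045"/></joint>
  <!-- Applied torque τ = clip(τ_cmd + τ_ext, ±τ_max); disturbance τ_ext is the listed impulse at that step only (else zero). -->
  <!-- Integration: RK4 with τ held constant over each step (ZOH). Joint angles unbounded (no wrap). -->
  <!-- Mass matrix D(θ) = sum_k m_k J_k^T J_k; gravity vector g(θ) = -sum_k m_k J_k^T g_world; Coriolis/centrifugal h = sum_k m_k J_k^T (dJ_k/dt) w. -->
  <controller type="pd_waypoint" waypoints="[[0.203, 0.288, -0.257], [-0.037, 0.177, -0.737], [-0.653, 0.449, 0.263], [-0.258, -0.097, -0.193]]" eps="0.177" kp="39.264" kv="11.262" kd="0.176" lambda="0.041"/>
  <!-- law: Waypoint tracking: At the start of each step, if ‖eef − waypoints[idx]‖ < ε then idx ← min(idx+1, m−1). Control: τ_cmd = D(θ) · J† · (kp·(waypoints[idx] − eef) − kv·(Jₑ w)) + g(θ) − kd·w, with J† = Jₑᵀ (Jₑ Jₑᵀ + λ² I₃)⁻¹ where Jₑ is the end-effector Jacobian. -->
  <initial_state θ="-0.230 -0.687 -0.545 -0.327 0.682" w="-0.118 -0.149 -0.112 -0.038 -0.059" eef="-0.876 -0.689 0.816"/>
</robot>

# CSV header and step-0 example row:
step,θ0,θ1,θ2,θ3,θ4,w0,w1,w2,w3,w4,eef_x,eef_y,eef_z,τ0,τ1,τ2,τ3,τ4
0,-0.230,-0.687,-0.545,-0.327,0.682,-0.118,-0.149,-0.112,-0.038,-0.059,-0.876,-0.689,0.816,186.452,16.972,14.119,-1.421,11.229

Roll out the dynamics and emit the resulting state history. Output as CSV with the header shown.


step,θ0,θ1,θ2,θ3,θ4,w0,w1,w2,w3,w4,eef_x,eef_y,eef_z,τ0,τ1,τ2,τ3,τ4
1,-0.211,-0.709,-0.558,-0.341,0.704,2.037,-2.024,-1.195,-1.369,2.285,-0.868,-0.683,0.803,140.456,14.297,11.304,-0.619,8.081
2,-0.154,-0.763,-0.587,-0.378,0.768,3.607,-3.390,-1.685,-2.228,4.140,-0.845,-0.663,0.778,94.181,10.045,7.792,-0.626,5.866
3,-0.072,-0.839,-0.620,-0.429,0.866,4.645,-4.236,-1.544,-2.745,5.653,-0.809,-0.630,0.744,54.328,6.045,5.043,-0.432,4.021
4,0.027,-0.928,-0.645,-0.487,0.991,5.265,-4.624,-0.986,-2.981,6.834,-0.762,-0.587,0.705,23.383,2.771,3.482,0.215,2.288
5,0.135,-1.020,-0.657,-0.548,1.136,5.575,-4.655,-0.241,-3.033,7.657,-0.708,-0.536,0.663,0.947,-0.021,2.899,1.159,0.594
6,0.247,-1.111,-0.654,-0.608,1.294,5.664,-4.455,0.482,-2.919,8.141,-0.649,-0.481,0.621,-14.422,-2.627,2.926,2.139,-1.027
7,0.360,-1.197,-0.638,-0.665,1.458,5.593,-4.129,1.148,-2.825,8.295,-0.588,-0.422,0.578,-24.323,-5.136,3.237,3.001,-2.492
8,0.470,-1.276,-0.609,-0.721,1.623,5.418,-3.778,1.697,-2.754,8.190,-0.527,-0.363,0.536,-30.137,-7.408,3.590,3.655,-3.726
9,0.576,-1.349,-0.571,-0.776,1.784,5.190,-3.470,2.121,-2.693,7.908,-0.467,-0.305,0.495,-33.064,-9.279,3.858,4.099,-4.680
10,0.677,-1.416,-0.525,-0.829,1.938,4.943,-3.235,2.451,-2.631,7.523,-0.410,-0.248,0.456,-34.108,-10.682,3.982,4.373,-5.340
11,0.774,-1.479,-0.473,-0.881,2.084,4.701,-3.076,2.732,-2.567,7.088,-0.357,-0.194,0.418,-34.003,-11.644,3.937,4.517,-5.716
12,0.866,-1.539,-0.416,-0.932,2.221,4.470,-2.983,3.006,-2.514,6.638,-0.307,-0.143,0.382,-33.155,-12.220,3.696,4.553,-5.835
13,0.953,-1.598,-0.353,-0.981,2.350,4.253,-2.938,3.302,-2.486,6.190,-0.262,-0.096,0.347,-31.638,-12.398,3.225,4.480,-5.731
14,1.036,-1.657,-0.283,-1.031,2.469,4.048,-2.929,3.628,-2.497,5.744,-0.222,-0.052,0.314,-29.353,-12.090,2.519,4.298,-5.442
15,1.115,-1.716,-0.208,-1.082,2.579,3.861,-2.946,3.978,-2.552,5.297,-0.185,-0.013,0.283,-26.335,-11.243,1.642,4.037,-5.004
16,1.191,-1.775,-0.125,-1.133,2.681,3.701,-2.981,4.340,-2.639,4.842,-0.152,0.024,0.253,-22.915,-9.960,0.719,3.751,-4.452
17,1.264,-1.835,-0.034,-1.187,2.773,3.572,-3.026,4.702,-2.739,4.381,-0.123,0.056,0.225,-19.525,-8.438,-0.142,3.486,-3.821
18,1.334,-1.896,0.063,-1.243,2.856,3.472,-3.075,5.058,-2.836,3.918,-0.098,0.085,0.199,-16.429,-6.818,-0.897,3.253,-3.142
19,1.403,-1.958,0.168,-1.300,2.930,3.392,-3.122,5.400,-2.920,3.458,-0.076,0.110,0.174,-13.701,-5.130,-1.545,3.041,-2.441
20,1.471,-2.021,0.279,-1.359,2.995,3.322,-3.166,5.718,-2.987,3.003,-0.056,0.131,0.151,-11.317,-3.327,-2.101,2.834,-1.741
21,1.536,-2.085,0.396,-1.419,3.051,3.250,-3.206,5.995,-3.034,2.554,-0.038,0.150,0.129,-9.239,-1.340,-2.574,2.617,-1.057
22,1.601,-2.150,0.518,-1.480,3.097,3.171,-3.241,6.211,-3.057,2.115,-0.022,0.164,0.108,-7.444,0.887,-2.964,2.384,-0.405
23,1.663,-2.215,0.644,-1.541,3.136,3.079,-3.270,6.345,-3.054,1.688,-0.007,0.176,0.088,-5.930,3.350,-3.266,2.133,0.204
24,1.724,-2.280,0.771,-1.602,3.165,2.970,-3.288,6.375,-3.021,1.280,0.007,0.185,0.070,-4.705,5.944,-3.474,1.869,0.760
25,1.782,-2.346,0.898,-1.662,3.187,2.844,-3.289,6.286,-2.957,0.899,0.021,0.192,0.052,-3.773,8.423,-3.583,1.599,1.255
26,1.838,-2.412,1.021,-1.720,3.202,2.700,-3.268,6.067,-2.862,0.556,0.035,0.197,0.035,-3.122,10.436,-3.590,1.334,1.684
27,1.890,-2.476,1.140,-1.776,3.210,2.543,-3.225,5.725,-2.740,0.265,0.047,0.200,0.019,-2.722,11.664,-3.489,1.089,2.043
28,1.940,-2.540,1.250,-1.830,3.213,2.380,-3.165,5.278,-2.597,0.037,0.060,0.202,0.004,-2.535,12.011,-3.278,0.880,2.335
29,1.986,-2.603,1.350,-1.880,3.212,2.216,-3.103,4.760,-2.443,-0.113,0.071,0.204,-0.010,-2.507,11.608,-2.971,0.713,2.547
30,2.028,-2.665,1.440,-1.928,3.209,2.053,-3.048,4.210,-2.289,-0.201,0.082,0.205,-0.025,-2.601,10.800,-2.579,0.592,2.708
31,2.068,-2.725,1.519,-1.972,3.204,1.888,-3.011,3.665,-2.144,-0.244,0.092,0.206,-0.038,-2.777,9.896,-2.127,0.507,2.833
32,2.104,-2.785,1.588,-2.014,3.199,1.717,-2.995,3.149,-2.010,-0.259,0.100,0.207,-0.052,-2.999,9.101,-1.642,0.446,2.932
33,2.136,-2.845,1.646,-2.053,3.194,1.539,-2.998,2.674,-1.886,-0.261,0.107,0.208,-0.065,-3.243,8.517,-1.150,0.395,3.012
34,2.165,-2.905,1.695,-2.089,3.189,1.353,-3.018,2.247,-1.768,-0.263,0.114,0.209,-0.077,-3.490,8.179,-0.667,0.341,3.078
35,2.191,-2.966,1.737,-2.124,3.183,1.158,-3.050,1.866,-1.653,-0.271,0.118,0.210,-0.089,-3.731,8.073,-0.208,0.276,3.133
36,2.212,-3.027,1.771,-2.156,3.178,0.955,-3.087,1.525,-1.534,-0.290,0.122,0.211,-0.100,-3.958,8.156,0.216,0.191,3.177
37,2.229,-3.090,1.798,-2.185,3.172,0.747,-3.124,1.219,-1.406,-0.320,0.126,0.212,-0.111,,,,,


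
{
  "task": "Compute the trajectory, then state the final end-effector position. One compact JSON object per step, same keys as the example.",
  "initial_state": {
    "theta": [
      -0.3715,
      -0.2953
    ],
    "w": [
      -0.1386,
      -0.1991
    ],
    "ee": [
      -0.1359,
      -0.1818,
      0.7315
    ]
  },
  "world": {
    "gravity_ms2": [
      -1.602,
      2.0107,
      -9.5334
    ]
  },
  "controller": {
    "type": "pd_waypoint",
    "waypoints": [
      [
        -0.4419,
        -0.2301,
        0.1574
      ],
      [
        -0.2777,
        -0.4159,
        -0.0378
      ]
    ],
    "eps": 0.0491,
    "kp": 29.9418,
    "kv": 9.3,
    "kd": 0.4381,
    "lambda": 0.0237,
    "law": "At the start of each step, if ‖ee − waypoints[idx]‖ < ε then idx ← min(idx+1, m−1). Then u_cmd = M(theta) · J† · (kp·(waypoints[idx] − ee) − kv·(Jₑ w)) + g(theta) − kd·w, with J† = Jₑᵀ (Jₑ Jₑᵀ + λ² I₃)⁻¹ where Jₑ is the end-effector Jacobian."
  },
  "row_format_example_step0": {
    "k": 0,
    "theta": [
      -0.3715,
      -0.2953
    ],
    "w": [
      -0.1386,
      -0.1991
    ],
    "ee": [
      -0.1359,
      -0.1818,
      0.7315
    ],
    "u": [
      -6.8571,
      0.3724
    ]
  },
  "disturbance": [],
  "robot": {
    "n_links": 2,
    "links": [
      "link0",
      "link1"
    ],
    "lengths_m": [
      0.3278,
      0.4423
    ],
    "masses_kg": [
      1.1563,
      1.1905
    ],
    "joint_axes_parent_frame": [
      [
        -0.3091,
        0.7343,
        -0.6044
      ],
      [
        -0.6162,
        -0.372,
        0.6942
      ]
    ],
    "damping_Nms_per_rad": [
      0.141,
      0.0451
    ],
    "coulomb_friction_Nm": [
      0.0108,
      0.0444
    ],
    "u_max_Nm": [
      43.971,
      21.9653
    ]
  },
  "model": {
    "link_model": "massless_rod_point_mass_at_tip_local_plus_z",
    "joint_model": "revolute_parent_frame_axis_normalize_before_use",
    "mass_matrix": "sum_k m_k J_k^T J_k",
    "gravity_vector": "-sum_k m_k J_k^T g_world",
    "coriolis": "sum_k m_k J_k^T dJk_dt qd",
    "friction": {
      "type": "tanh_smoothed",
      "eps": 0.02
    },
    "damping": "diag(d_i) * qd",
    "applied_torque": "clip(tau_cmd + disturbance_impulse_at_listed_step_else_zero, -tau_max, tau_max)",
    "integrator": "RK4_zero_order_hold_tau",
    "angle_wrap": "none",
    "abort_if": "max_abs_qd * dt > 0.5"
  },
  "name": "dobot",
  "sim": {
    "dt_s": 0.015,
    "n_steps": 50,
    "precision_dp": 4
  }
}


{"k":1,"theta":[-0.3761,-0.2974],"w":[-0.4686,-0.077],"ee":[-0.1375,-0.1838,0.7306],"u":[-5.329,0.2334]}
{"k":2,"theta":[-0.3852,-0.2978],"w":[-0.7455,0.0256],"ee":[-0.1413,-0.1867,0.7291],"u":[-3.9885,0.1338]}
{"k":3,"theta":[-0.3981,-0.2967],"w":[-0.9758,0.1102],"ee":[-0.1469,-0.1905,0.7271],"u":[-2.8097,0.067]}
{"k":4,"theta":[-0.4141,-0.2945],"w":[-1.1657,0.1914],"ee":[-0.154,-0.195,0.7245],"u":[-1.77,0.0073]}
{"k":5,"theta":[-0.4328,-0.291],"w":[-1.3203,0.2714],"ee":[-0.1623,-0.2,0.7214],"u":[-0.8504,-0.0511]}
{"k":6,"theta":[-0.4535,-0.2864],"w":[-1.4442,0.351],"ee":[-0.1717,-0.2056,0.7178],"u":[-0.0346,-0.1118]}
{"k":7,"theta":[-0.4759,-0.2805],"w":[-1.5411,0.4301],"ee":[-0.1818,-0.2115,0.7137],"u":[0.6914,-0.1769]}
{"k":8,"theta":[-0.4996,-0.2735],"w":[-1.6145,0.5084],"ee":[-0.1925,-0.2178,0.7092],"u":[1.3396,-0.2472]}
{"k":9,"theta":[-0.5242,-0.2653],"w":[-1.6673,0.5854],"ee":[-0.2037,-0.2242,0.7043],"u":[1.9199,-0.3231]}
{"k":10,"theta":[-0.5494,-0.256],"w":[-1.7021,0.6604],"ee":[-0.2153,-0.2307,0.699],"u":[2.4411,-0.4047]}
{"k":11,"theta":[-0.5751,-0.2455],"w":[-1.7214,0.7328],"ee":[-0.2271,-0.2373,0.6933],"u":[2.9103,-0.4916]}
{"k":12,"theta":[-0.601,-0.234],"w":[-1.7273,0.802],"ee":[-0.2391,-0.2439,0.6873],"u":[3.3339,-0.5833]}
{"k":13,"theta":[-0.6268,-0.2215],"w":[-1.7215,0.8677],"ee":[-0.2511,-0.2505,0.6809],"u":[3.7172,-0.6793]}
{"k":14,"theta":[-0.6525,-0.2081],"w":[-1.7058,0.9294],"ee":[-0.2631,-0.257,0.6742],"u":[4.0647,-0.779]}
{"k":15,"theta":[-0.6779,-0.1937],"w":[-1.6818,0.987],"ee":[-0.2751,-0.2634,0.6672],"u":[4.3803,-0.8817]}
{"k":16,"theta":[-0.7029,-0.1785],"w":[-1.6507,1.0402],"ee":[-0.287,-0.2697,0.66],"u":[4.6673,-0.9869]}
{"k":17,"theta":[-0.7274,-0.1625],"w":[-1.6138,1.089],"ee":[-0.2987,-0.2758,0.6525],"u":[4.9287,-1.0939]}
{"k":18,"theta":[-0.7513,-0.1459],"w":[-1.5721,1.1333],"ee":[-0.3102,-0.2817,0.6448],"u":[5.1669,-1.2021]}
{"k":19,"theta":[-0.7745,-0.1286],"w":[-1.5266,1.1734],"ee":[-0.3216,-0.2875,0.637],"u":[5.3842,-1.311]}
{"k":20,"theta":[-0.7971,-0.1107],"w":[-1.4781,1.2091],"ee":[-0.3327,-0.2931,0.6289],"u":[5.5825,-1.42]}
{"k":21,"theta":[-0.8189,-0.0924],"w":[-1.4275,1.2408],"ee":[-0.3435,-0.2984,0.6208],"u":[5.7634,-1.5285]}
{"k":22,"theta":[-0.8399,-0.0736],"w":[-1.3752,1.2685],"ee":[-0.3541,-0.3035,0.6125],"u":[5.9285,-1.6363]}
{"k":23,"theta":[-0.8601,-0.0544],"w":[-1.322,1.2925],"ee":[-0.3644,-0.3084,0.6041],"u":[6.079,-1.7428]}
{"k":24,"theta":[-0.8795,-0.0348],"w":[-1.2682,1.3129],"ee":[-0.3744,-0.313,0.5956],"u":[6.2162,-1.8476]}
{"k":25,"theta":[-0.8981,-0.015],"w":[-1.2143,1.3299],"ee":[-0.3841,-0.3174,0.5871],"u":[6.3412,-1.9504]}
{"k":26,"theta":[-0.9159,0.005],"w":[-1.1606,1.3439],"ee":[-0.3936,-0.3216,0.5786],"u":[6.455,-2.051]}
{"k":27,"theta":[-0.9329,0.0252],"w":[-1.1074,1.3549],"ee":[-0.4027,-0.3255,0.57],"u":[6.5584,-2.1491]}
{"k":28,"theta":[-0.9492,0.0456],"w":[-1.0549,1.3632],"ee":[-0.4115,-0.3292,0.5614],"u":[6.6522,-2.2444]}
{"k":29,"theta":[-0.9646,0.0661],"w":[-1.0035,1.3691],"ee":[-0.42,-0.3327,0.5528],"u":[6.7371,-2.3368]}
{"k":30,"theta":[-0.9793,0.0866],"w":[-0.9531,1.3726],"ee":[-0.4282,-0.3359,0.5443],"u":[6.8139,-2.4261]}
{"k":31,"theta":[-0.9932,0.1072],"w":[-0.9039,1.374],"ee":[-0.4361,-0.339,0.5358],"u":[6.8832,-2.5123]}
{"k":32,"theta":[-1.0064,0.1278],"w":[-0.8561,1.3735],"ee":[-0.4437,-0.3417,0.5274],"u":[6.9456,-2.5952]}
{"k":33,"theta":[-1.0189,0.1484],"w":[-0.8098,1.3712],"ee":[-0.4511,-0.3443,0.519],"u":[7.0015,-2.6747]}
{"k":34,"theta":[-1.0307,0.1689],"w":[-0.7648,1.3674],"ee":[-0.4581,-0.3467,0.5107],"u":[7.0515,-2.7509]}
{"k":35,"theta":[-1.0418,0.1894],"w":[-0.7214,1.3621],"ee":[-0.4649,-0.3488,0.5025],"u":[7.0961,-2.8238]}
{"k":36,"theta":[-1.0523,0.2098],"w":[-0.6795,1.3555],"ee":[-0.4714,-0.3508,0.4944],"u":[7.1356,-2.8933]}
{"k":37,"theta":[-1.0622,0.23],"w":[-0.639,1.3477],"ee":[-0.4777,-0.3526,0.4864],"u":[7.1704,-2.9594]}
{"k":38,"theta":[-1.0715,0.2502],"w":[-0.6002,1.3389],"ee":[-0.4837,-0.3542,0.4785],"u":[7.201,-3.0222]}
{"k":39,"theta":[-1.0802,0.2702],"w":[-0.5628,1.3291],"ee":[-0.4894,-0.3556,0.4708],"u":[7.2276,-3.0818]}
{"k":40,"theta":[-1.0884,0.29],"w":[-0.5268,1.3185],"ee":[-0.4949,-0.3568,0.4631],"u":[7.2506,-3.1383]}
{"k":41,"theta":[-1.0961,0.3097],"w":[-0.4924,1.3072],"ee":[-0.5002,-0.3579,0.4556],"u":[7.2703,-3.1916]}
{"k":42,"theta":[-1.1032,0.3292],"w":[-0.4593,1.2952],"ee":[-0.5053,-0.3589,0.4482],"u":[7.287,-3.2419]}
{"k":43,"theta":[-1.1098,0.3485],"w":[-0.4277,1.2827],"ee":[-0.5101,-0.3596,0.441],"u":[7.3008,-3.2892]}
{"k":44,"theta":[-1.116,0.3677],"w":[-0.3974,1.2697],"ee":[-0.5148,-0.3603,0.4339],"u":[7.3121,-3.3337]}
{"k":45,"theta":[-1.1218,0.3866],"w":[-0.3684,1.2563],"ee":[-0.5192,-0.3608,0.4269],"u":[7.321,-3.3754]}
{"k":46,"theta":[-1.1271,0.4054],"w":[-0.3407,1.2426],"ee":[-0.5234,-0.3612,0.4201],"u":[7.3278,-3.4145]}
{"k":47,"theta":[-1.132,0.4239],"w":[-0.3142,1.2285],"ee":[-0.5275,-0.3614,0.4134],"u":[7.3326,-3.4511]}
{"k":48,"theta":[-1.1365,0.4422],"w":[-0.2888,1.2143],"ee":[-0.5313,-0.3615,0.4069],"u":[7.3357,-3.4852]}
{"k":49,"theta":[-1.1407,0.4603],"w":[-0.2647,1.1999],"ee":[-0.5351,-0.3616,0.4005],"u":[7.3372,-3.5169]}
{"k":50,"theta":[-1.1445,0.4782],"w":[-0.2416,1.1853],"ee":[-0.5386,-0.3615,0.3943]}
{"summary": "final ee position (m): -0.5386 -0.3615 0.3943"}


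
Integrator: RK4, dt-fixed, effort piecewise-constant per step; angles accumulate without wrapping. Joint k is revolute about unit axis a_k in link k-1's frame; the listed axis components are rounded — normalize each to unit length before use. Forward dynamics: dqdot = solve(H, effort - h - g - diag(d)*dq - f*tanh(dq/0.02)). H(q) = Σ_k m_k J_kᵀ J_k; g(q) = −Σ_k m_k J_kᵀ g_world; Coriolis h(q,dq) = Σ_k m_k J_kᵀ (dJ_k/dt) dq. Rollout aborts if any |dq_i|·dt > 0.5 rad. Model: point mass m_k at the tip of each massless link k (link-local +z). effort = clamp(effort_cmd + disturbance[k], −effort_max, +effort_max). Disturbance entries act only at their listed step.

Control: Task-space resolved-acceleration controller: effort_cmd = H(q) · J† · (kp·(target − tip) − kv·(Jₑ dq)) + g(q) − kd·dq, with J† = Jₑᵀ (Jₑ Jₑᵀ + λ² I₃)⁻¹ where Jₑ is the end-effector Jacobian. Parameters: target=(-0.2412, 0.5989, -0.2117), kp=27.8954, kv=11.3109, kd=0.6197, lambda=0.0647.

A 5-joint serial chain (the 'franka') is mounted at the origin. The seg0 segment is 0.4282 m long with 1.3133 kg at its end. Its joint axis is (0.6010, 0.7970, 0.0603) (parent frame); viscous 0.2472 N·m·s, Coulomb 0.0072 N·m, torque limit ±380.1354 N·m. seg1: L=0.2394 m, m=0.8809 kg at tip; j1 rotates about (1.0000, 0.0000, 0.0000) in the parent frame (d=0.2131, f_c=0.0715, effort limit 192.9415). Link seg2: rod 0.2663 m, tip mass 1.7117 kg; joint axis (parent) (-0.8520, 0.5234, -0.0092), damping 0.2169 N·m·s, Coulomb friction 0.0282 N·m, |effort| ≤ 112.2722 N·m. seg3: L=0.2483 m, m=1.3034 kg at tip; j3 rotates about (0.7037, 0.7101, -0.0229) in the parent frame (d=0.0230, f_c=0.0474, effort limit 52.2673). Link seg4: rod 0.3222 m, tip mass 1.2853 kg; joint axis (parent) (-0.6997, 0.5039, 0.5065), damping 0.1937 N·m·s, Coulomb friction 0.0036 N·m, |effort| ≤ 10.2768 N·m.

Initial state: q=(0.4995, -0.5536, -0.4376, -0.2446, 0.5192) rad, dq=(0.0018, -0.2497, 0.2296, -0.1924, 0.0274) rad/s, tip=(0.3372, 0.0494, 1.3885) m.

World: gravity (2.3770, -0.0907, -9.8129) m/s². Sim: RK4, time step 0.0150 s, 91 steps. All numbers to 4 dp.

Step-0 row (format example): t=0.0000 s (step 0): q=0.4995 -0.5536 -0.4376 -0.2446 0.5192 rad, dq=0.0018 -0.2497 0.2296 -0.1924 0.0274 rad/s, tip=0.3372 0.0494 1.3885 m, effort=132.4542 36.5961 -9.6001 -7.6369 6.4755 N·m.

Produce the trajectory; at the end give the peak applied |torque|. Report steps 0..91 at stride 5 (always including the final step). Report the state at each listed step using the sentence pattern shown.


t=0.0750 s (step 5): q=0.6477 -0.6121 -0.4939 -0.6511 0.6044 rad, dq=2.8107 -0.3119 -0.2053 -8.5109 0.3978 rad/s, tip=0.3071 0.0979 1.2886 m, effort=-25.1371 -8.6531 1.7875 -4.9463 1.5001 N·m.
t=0.1500 s (step 10): q=0.8329 -0.6271 -0.4779 -1.2530 0.6073 rad, dq=1.9934 -0.3569 0.4206 -7.0342 0.0425 rad/s, tip=0.2678 0.1402 1.0683 m, effort=-76.2501 -19.4133 1.9244 4.0579 -2.7607 N·m.
t=0.2250 s (step 15): q=0.9422 -0.6796 -0.4324 -1.6935 0.6301 rad, dq=0.9340 -1.0711 0.8288 -4.7558 0.6537 rad/s, tip=0.2251 0.1795 0.8313 m, effort=-74.2781 -14.5680 -0.4897 13.1472 -4.6816 N·m.
t=0.3000 s (step 20): q=0.9743 -0.7894 -0.3579 -1.9710 0.7134 rad, dq=-0.0982 -1.8194 1.0818 -2.7150 1.5296 rad/s, tip=0.1747 0.2094 0.6231 m, effort=-68.2228 -8.8638 -3.3434 16.5441 -5.0470 N·m.
t=0.3750 s (step 25): q=0.9197 -0.9397 -0.2841 -2.1166 0.8413 rad, dq=-1.4349 -2.0559 0.8329 -1.2910 1.7249 rad/s, tip=0.1190 0.2274 0.4618 m, effort=-59.8264 -3.6444 -5.5592 15.3404 -4.1623 N·m.
t=0.4500 s (step 30): q=0.7476 -1.0747 -0.2366 -2.1835 0.9528 rad, dq=-3.2154 -1.3727 0.4515 -0.6068 1.1525 rad/s, tip=0.0608 0.2453 0.3486 m, effort=-45.6588 0.7799 -6.0797 11.4036 -2.5111 N·m.
t=0.5250 s (step 35): q=0.4366 -1.1205 -0.2086 -2.2231 1.0083 rad, dq=-5.0238 0.2943 0.3802 -0.5219 0.3559 rad/s, tip=0.0034 0.2782 0.2717 m, effort=-26.9963 3.5832 -4.8876 6.1197 -0.7639 N·m.
t=0.6000 s (step 40): q=0.0128 -1.0181 -0.1634 -2.2668 1.0239 rad, dq=-6.1234 2.4470 0.9230 -0.6369 0.2488 rad/s, tip=-0.0505 0.3324 0.2144 m, effort=-8.3854 3.4802 -2.7208 0.6491 0.5478 N·m.
t=0.6750 s (step 45): q=-0.4571 -0.7723 -0.0768 -2.3160 1.0729 rad, dq=-6.2684 3.8862 1.2140 -0.6589 1.1640 rad/s, tip=-0.1026 0.4003 0.1619 m, effort=9.3806 1.8996 -0.3479 -4.2172 1.5946 N·m.
t=0.7500 s (step 50): q=-0.9099 -0.4769 -0.0150 -2.3668 1.1973 rad, dq=-5.7397 3.7504 0.2898 -0.7077 2.0919 rad/s, tip=-0.1545 0.4690 0.1003 m, effort=29.9661 1.4441 2.3920 -8.2218 2.7413 N·m.
t=0.8250 s (step 55): q=-1.3111 -0.2386 -0.0354 -2.4236 1.3778 rad, dq=-4.9336 2.4741 -0.7528 -0.8238 2.6468 rad/s, tip=-0.2024 0.5263 0.0258 m, effort=51.1138 2.1455 4.9909 -10.9825 3.3391 N·m.
t=0.9000 s (step 60): q=-1.6434 -0.1152 -0.1072 -2.4927 1.5757 rad, dq=-3.8850 0.8474 -0.9905 -1.0263 2.4778 rad/s, tip=-0.2416 0.5602 -0.0560 m, effort=74.8560 7.7695 5.2165 -12.4934 3.2494 N·m.
t=0.9750 s (step 65): q=-1.8898 -0.0958 -0.1633 -2.5757 1.7301 rad, dq=-2.6939 -0.1965 -0.4303 -1.1575 1.5940 rad/s, tip=-0.2628 0.5693 -0.1316 m, effort=81.5104 13.1622 3.0871 -12.0587 2.7913 N·m.
t=1.0500 s (step 70): q=-2.0527 -0.1294 -0.1740 -2.6610 1.8178 rad, dq=-1.6957 -0.6445 0.0781 -1.0856 0.8182 rad/s, tip=-0.2668 0.5672 -0.1868 m, effort=71.8636 13.5124 1.6594 -10.3277 2.0846 N·m.
t=1.1250 s (step 75): q=-2.1519 -0.1861 -0.1589 -2.7356 1.8626 rad, dq=-0.9982 -0.8367 0.2940 -0.8947 0.4300 rad/s, tip=-0.2631 0.5651 -0.2204 m, effort=60.4683 11.8062 1.2182 -8.4669 1.3144 N·m.
t=1.2000 s (step 80): q=-2.2088 -0.2510 -0.1331 -2.7951 1.8875 rad, dq=-0.5522 -0.8777 0.3791 -0.6950 0.2599 rad/s, tip=-0.2574 0.5654 -0.2383 m, effort=51.8499 9.9730 1.1337 -6.9519 0.6664 N·m.
t=1.2750 s (step 85): q=-2.2392 -0.3156 -0.1037 -2.8409 1.9036 rad, dq=-0.2797 -0.8352 0.3957 -0.5322 0.1806 rad/s, tip=-0.2520 0.5674 -0.2461 m, effort=45.9384 8.4048 1.2064 -5.8192 0.1745 N·m.
t=1.3500 s (step 90): q=-2.2536 -0.3753 -0.0746 -2.8760 1.9154 rad, dq=-0.1193 -0.7506 0.3770 -0.4108 0.1384 rad/s, tip=-0.2475 0.5702 -0.2477 m, effort=42.0324 7.1423 1.3525 -4.9931 -0.1914 N·m.
t=1.3650 s (step 91): q=-2.2552 -0.3864 -0.0690 -2.8820 1.9174 rad, dq=-0.0966 -0.7311 0.3708 -0.3907 0.1323 rad/s, tip=-0.2468 0.5708 -0.2476 m.
max |effort| (N·m): 132.4542


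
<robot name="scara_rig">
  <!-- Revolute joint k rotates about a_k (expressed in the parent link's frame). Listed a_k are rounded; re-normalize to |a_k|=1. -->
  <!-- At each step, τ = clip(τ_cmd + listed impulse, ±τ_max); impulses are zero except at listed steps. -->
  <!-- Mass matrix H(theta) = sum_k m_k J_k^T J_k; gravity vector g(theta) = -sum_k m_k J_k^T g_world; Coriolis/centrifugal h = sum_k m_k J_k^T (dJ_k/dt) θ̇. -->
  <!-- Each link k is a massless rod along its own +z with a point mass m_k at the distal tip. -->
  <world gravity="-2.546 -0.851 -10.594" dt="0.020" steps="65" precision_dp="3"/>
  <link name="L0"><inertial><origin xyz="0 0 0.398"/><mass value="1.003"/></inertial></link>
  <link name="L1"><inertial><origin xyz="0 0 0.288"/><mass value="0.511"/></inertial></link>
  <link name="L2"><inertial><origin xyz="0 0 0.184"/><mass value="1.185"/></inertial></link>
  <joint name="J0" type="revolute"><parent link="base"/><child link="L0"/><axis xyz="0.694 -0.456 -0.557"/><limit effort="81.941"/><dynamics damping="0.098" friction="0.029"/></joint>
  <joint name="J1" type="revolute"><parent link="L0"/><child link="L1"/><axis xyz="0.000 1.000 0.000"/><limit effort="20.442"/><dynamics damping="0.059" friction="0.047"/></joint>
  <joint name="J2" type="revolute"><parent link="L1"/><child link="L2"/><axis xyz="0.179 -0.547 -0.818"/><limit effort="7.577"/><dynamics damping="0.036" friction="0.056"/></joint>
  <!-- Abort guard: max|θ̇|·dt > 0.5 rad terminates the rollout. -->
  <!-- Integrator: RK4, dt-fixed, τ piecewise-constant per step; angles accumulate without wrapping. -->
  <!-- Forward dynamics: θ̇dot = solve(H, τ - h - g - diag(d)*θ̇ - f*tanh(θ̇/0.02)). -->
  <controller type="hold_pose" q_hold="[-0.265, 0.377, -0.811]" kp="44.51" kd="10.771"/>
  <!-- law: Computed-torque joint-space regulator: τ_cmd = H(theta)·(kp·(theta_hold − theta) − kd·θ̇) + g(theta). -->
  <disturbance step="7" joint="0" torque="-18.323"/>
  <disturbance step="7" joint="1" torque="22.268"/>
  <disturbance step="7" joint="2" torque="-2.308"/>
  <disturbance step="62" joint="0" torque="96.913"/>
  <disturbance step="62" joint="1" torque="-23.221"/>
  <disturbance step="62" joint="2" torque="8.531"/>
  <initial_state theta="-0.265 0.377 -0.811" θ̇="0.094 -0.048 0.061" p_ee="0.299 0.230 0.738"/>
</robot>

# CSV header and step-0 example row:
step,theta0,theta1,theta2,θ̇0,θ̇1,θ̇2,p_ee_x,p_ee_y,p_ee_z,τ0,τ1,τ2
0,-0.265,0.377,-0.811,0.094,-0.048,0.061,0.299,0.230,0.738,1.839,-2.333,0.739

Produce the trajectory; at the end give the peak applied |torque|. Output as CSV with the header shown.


step,theta0,theta1,theta2,θ̇0,θ̇1,θ̇2,p_ee_x,p_ee_y,p_ee_z,τ0,τ1,τ2
1,-0.263,0.376,-0.811,0.073,-0.034,0.063,0.299,0.229,0.738,1.983,-2.389,0.753
2,-0.262,0.376,-0.810,0.055,-0.022,0.063,0.298,0.228,0.739,2.118,-2.441,0.766
3,-0.261,0.375,-0.810,0.039,-0.013,0.060,0.298,0.227,0.739,2.241,-2.487,0.778
4,-0.260,0.375,-0.809,0.026,-0.007,0.056,0.297,0.227,0.740,2.354,-2.526,0.788
5,-0.260,0.375,-0.809,0.016,-0.003,0.051,0.297,0.227,0.740,2.455,-2.560,0.798
6,-0.259,0.375,-0.809,0.007,0.000,0.044,0.297,0.226,0.740,2.544,-2.589,0.807
7,-0.259,0.375,-0.809,-0.000,0.002,0.036,0.297,0.226,0.740,-15.700,19.655,-1.494
8,-0.259,0.390,-0.808,-0.014,1.535,0.117,0.303,0.226,0.736,6.855,-7.725,1.343
9,-0.260,0.417,-0.807,-0.015,1.186,0.031,0.313,0.227,0.728,6.413,-7.201,1.292
10,-0.260,0.438,-0.807,-0.023,0.893,0.083,0.320,0.227,0.722,5.999,-6.703,1.235
11,-0.260,0.453,-0.806,-0.024,0.643,0.066,0.325,0.227,0.717,5.615,-6.235,1.186
12,-0.261,0.464,-0.805,-0.024,0.433,0.051,0.329,0.228,0.714,5.264,-5.799,1.141
13,-0.261,0.471,-0.805,-0.023,0.259,0.030,0.332,0.228,0.712,4.944,-5.397,1.100
14,-0.262,0.475,-0.806,-0.022,0.116,0.013,0.333,0.228,0.711,4.656,-5.030,1.063
15,-0.262,0.476,-0.806,-0.021,0.002,0.012,0.333,0.228,0.710,4.397,-4.699,1.029
16,-0.262,0.475,-0.806,-0.019,-0.082,0.024,0.333,0.229,0.710,4.168,-4.417,0.998
17,-0.263,0.473,-0.807,-0.017,-0.147,0.026,0.332,0.229,0.711,3.965,-4.168,0.972
18,-0.263,0.469,-0.807,-0.015,-0.195,0.029,0.331,0.229,0.712,3.788,-3.946,0.950
19,-0.263,0.465,-0.807,-0.013,-0.230,0.032,0.330,0.229,0.713,3.634,-3.750,0.930
20,-0.263,0.460,-0.807,-0.012,-0.254,0.036,0.328,0.229,0.714,3.501,-3.578,0.913
21,-0.264,0.455,-0.807,-0.011,-0.268,0.039,0.327,0.230,0.716,3.386,-3.428,0.898
22,-0.264,0.449,-0.807,-0.010,-0.275,0.041,0.325,0.230,0.718,3.289,-3.299,0.885
23,-0.264,0.444,-0.807,-0.009,-0.275,0.043,0.323,0.230,0.719,3.207,-3.187,0.875
24,-0.264,0.438,-0.807,-0.008,-0.271,0.044,0.321,0.230,0.721,3.139,-3.092,0.866
25,-0.264,0.433,-0.807,-0.007,-0.262,0.045,0.319,0.230,0.722,3.083,-3.012,0.859
26,-0.264,0.428,-0.806,-0.006,-0.251,0.045,0.317,0.230,0.724,3.037,-2.945,0.853
27,-0.264,0.423,-0.806,-0.006,-0.237,0.044,0.316,0.230,0.725,3.000,-2.889,0.848
28,-0.264,0.418,-0.806,-0.005,-0.222,0.044,0.314,0.230,0.727,2.972,-2.844,0.844
29,-0.264,0.414,-0.806,-0.005,-0.207,0.043,0.312,0.230,0.728,2.950,-2.808,0.842
30,-0.264,0.410,-0.806,-0.004,-0.190,0.042,0.311,0.230,0.729,2.935,-2.779,0.840
31,-0.264,0.406,-0.806,-0.004,-0.174,0.041,0.310,0.230,0.730,2.924,-2.757,0.838
32,-0.264,0.403,-0.806,-0.004,-0.158,0.040,0.308,0.230,0.731,2.917,-2.741,0.837
33,-0.264,0.400,-0.806,-0.003,-0.143,0.038,0.307,0.230,0.732,2.914,-2.729,0.837
34,-0.264,0.397,-0.806,-0.003,-0.128,0.038,0.306,0.230,0.733,2.913,-2.722,0.837
35,-0.264,0.395,-0.806,-0.003,-0.114,0.037,0.305,0.230,0.733,2.915,-2.717,0.837
36,-0.264,0.393,-0.806,-0.003,-0.100,0.036,0.305,0.230,0.734,2.918,-2.716,0.837
37,-0.264,0.391,-0.806,-0.003,-0.088,0.035,0.304,0.230,0.734,2.923,-2.717,0.838
38,-0.264,0.389,-0.806,-0.003,-0.077,0.035,0.303,0.230,0.735,2.928,-2.719,0.839
39,-0.264,0.387,-0.806,-0.003,-0.066,0.035,0.303,0.230,0.735,2.935,-2.723,0.840
40,-0.264,0.386,-0.806,-0.003,-0.057,0.034,0.302,0.230,0.736,2.942,-2.728,0.840
41,-0.264,0.385,-0.807,-0.003,-0.048,0.034,0.302,0.230,0.736,2.949,-2.733,0.841
42,-0.264,0.384,-0.807,-0.003,-0.041,0.034,0.302,0.230,0.736,2.956,-2.739,0.842
43,-0.264,0.383,-0.807,-0.003,-0.034,0.034,0.301,0.230,0.736,2.962,-2.744,0.843
44,-0.264,0.383,-0.807,-0.003,-0.028,0.033,0.301,0.230,0.737,2.969,-2.750,0.844
45,-0.264,0.382,-0.807,-0.003,-0.023,0.033,0.301,0.230,0.737,2.976,-2.755,0.845
46,-0.264,0.382,-0.807,-0.003,-0.019,0.032,0.301,0.230,0.737,2.982,-2.759,0.845
47,-0.264,0.381,-0.807,-0.003,-0.016,0.031,0.301,0.230,0.737,2.987,-2.762,0.846
48,-0.264,0.381,-0.807,-0.003,-0.013,0.030,0.301,0.230,0.737,2.992,-2.765,0.847
49,-0.264,0.381,-0.807,-0.003,-0.011,0.030,0.300,0.230,0.737,2.997,-2.767,0.847
50,-0.264,0.381,-0.808,-0.004,-0.010,0.029,0.300,0.230,0.737,3.002,-2.768,0.848
51,-0.264,0.380,-0.808,-0.004,-0.008,0.029,0.300,0.230,0.737,3.005,-2.769,0.848
52,-0.264,0.380,-0.808,-0.004,-0.007,0.028,0.300,0.230,0.737,3.009,-2.769,0.849
53,-0.264,0.380,-0.808,-0.004,-0.007,0.028,0.300,0.230,0.737,3.012,-2.769,0.849
54,-0.264,0.380,-0.808,-0.004,-0.006,0.028,0.300,0.230,0.737,3.015,-2.769,0.849
55,-0.264,0.380,-0.809,-0.004,-0.005,0.028,0.300,0.230,0.737,3.017,-2.769,0.850
56,-0.264,0.380,-0.809,-0.004,-0.005,0.028,0.300,0.230,0.737,3.019,-2.768,0.850
57,-0.264,0.379,-0.809,-0.004,-0.005,0.028,0.300,0.230,0.737,3.021,-2.768,0.850
58,-0.264,0.379,-0.809,-0.004,-0.004,0.028,0.300,0.230,0.737,3.023,-2.767,0.850
59,-0.264,0.379,-0.809,-0.004,-0.004,0.028,0.300,0.230,0.737,3.024,-2.766,0.850
60,-0.264,0.379,-0.810,-0.004,-0.004,0.028,0.300,0.230,0.737,3.025,-2.766,0.851
61,-0.264,0.379,-0.810,-0.004,-0.003,0.028,0.300,0.230,0.737,3.026,-2.765,0.851
62,-0.264,0.379,-0.810,-0.004,-0.003,0.028,0.300,0.230,0.737,81.941,-20.442,7.577
63,-0.248,0.380,-0.814,1.629,0.086,-0.313,0.297,0.219,0.742,-14.910,1.251,-0.690
64,-0.220,0.381,-0.815,1.238,0.080,0.086,0.291,0.200,0.749,-12.782,0.755,-0.516
65,-0.198,0.383,-0.814,0.934,0.057,0.043,0.286,0.185,0.754,,,
# max |τ| (N·m): 81.941


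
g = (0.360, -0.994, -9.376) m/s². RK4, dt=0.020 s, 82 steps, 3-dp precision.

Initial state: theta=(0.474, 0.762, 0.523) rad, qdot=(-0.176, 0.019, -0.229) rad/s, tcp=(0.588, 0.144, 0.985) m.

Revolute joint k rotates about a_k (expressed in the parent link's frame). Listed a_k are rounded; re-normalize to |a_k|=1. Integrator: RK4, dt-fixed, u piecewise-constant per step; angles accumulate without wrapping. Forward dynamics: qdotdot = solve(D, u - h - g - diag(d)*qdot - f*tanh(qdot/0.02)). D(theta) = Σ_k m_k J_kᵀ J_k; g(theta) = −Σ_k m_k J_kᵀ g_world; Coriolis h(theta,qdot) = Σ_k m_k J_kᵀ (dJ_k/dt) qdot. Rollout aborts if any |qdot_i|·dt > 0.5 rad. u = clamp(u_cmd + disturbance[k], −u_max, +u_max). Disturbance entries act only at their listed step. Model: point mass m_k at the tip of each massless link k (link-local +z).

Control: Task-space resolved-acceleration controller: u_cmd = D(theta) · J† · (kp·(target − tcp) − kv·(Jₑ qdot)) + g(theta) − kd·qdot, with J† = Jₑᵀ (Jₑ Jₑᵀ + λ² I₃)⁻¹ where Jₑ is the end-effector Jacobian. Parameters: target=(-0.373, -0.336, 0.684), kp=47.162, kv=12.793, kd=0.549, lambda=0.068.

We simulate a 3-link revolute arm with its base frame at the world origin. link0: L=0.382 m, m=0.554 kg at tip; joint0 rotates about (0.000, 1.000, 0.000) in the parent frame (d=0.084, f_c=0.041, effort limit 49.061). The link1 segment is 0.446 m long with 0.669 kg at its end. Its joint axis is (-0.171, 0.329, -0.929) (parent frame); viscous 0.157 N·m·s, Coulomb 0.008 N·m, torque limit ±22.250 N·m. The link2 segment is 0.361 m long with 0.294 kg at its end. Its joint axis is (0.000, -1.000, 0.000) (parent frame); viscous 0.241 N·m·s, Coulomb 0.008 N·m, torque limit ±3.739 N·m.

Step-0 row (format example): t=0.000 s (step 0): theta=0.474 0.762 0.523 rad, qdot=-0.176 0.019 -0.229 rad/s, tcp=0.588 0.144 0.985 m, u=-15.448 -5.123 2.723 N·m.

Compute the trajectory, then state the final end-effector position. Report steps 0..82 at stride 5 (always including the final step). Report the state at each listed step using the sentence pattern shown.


t=0.100 s (step 5): theta=0.553 0.500 0.736 rad, qdot=1.984 -3.575 4.543 rad/s, tcp=0.513 0.141 0.996 m, u=0.588 -0.510 0.065 N·m.
t=0.200 s (step 10): theta=0.715 0.226 1.124 rad, qdot=0.946 -2.241 3.106 rad/s, tcp=0.454 0.087 0.936 m, u=-16.205 -3.343 0.960 N·m.
t=0.300 s (step 15): theta=0.739 0.023 1.381 rad, qdot=-0.382 -1.877 2.090 rad/s, tcp=0.346 0.010 0.900 m, u=-12.321 -1.788 0.117 N·m.
t=0.400 s (step 20): theta=0.656 -0.151 1.545 rad, qdot=-1.191 -1.600 1.210 rad/s, tcp=0.199 -0.063 0.879 m, u=-7.445 -0.527 -0.461 N·m.
t=0.500 s (step 25): theta=0.518 -0.295 1.631 rad, qdot=-1.494 -1.284 0.563 rad/s, tcp=0.047 -0.123 0.856 m, u=-3.220 0.249 -0.756 N·m.
t=0.600 s (step 30): theta=0.370 -0.408 1.666 rad, qdot=-1.419 -0.985 0.190 rad/s, tcp=-0.087 -0.169 0.825 m, u=-0.247 0.658 -0.903 N·m.
t=0.700 s (step 35): theta=0.241 -0.494 1.675 rad, qdot=-1.151 -0.750 0.017 rad/s, tcp=-0.190 -0.204 0.789 m, u=1.380 0.839 -0.973 N·m.
t=0.800 s (step 40): theta=0.142 -0.560 1.674 rad, qdot=-0.840 -0.578 -0.039 rad/s, tcp=-0.263 -0.230 0.756 m, u=2.023 0.906 -1.006 N·m.
t=0.900 s (step 45): theta=0.071 -0.611 1.669 rad, qdot=-0.572 -0.453 -0.063 rad/s, tcp=-0.311 -0.251 0.728 m, u=2.138 0.924 -1.002 N·m.
t=1.000 s (step 50): theta=0.025 -0.652 1.662 rad, qdot=-0.371 -0.358 -0.070 rad/s, tcp=-0.339 -0.267 0.709 m, u=2.043 0.925 -0.987 N·m.
t=1.100 s (step 55): theta=-0.005 -0.684 1.655 rad, qdot=-0.233 -0.285 -0.070 rad/s, tcp=-0.356 -0.280 0.696 m, u=1.901 0.923 -0.971 N·m.
t=1.200 s (step 60): theta=-0.023 -0.709 1.648 rad, qdot=-0.143 -0.227 -0.068 rad/s, tcp=-0.365 -0.290 0.687 m, u=1.777 0.921 -0.959 N·m.
t=1.300 s (step 65): theta=-0.035 -0.729 1.641 rad, qdot=-0.087 -0.181 -0.065 rad/s, tcp=-0.370 -0.298 0.682 m, u=1.687 0.921 -0.950 N·m.
t=1.400 s (step 70): theta=-0.041 -0.746 1.635 rad, qdot=-0.052 -0.144 -0.060 rad/s, tcp=-0.372 -0.305 0.679 m, u=1.626 0.922 -0.943 N·m.
t=1.500 s (step 75): theta=-0.046 -0.758 1.629 rad, qdot=-0.032 -0.115 -0.056 rad/s, tcp=-0.373 -0.310 0.677 m, u=1.590 0.923 -0.939 N·m.
t=1.600 s (step 80): theta=-0.048 -0.769 1.624 rad, qdot=-0.020 -0.092 -0.051 rad/s, tcp=-0.374 -0.314 0.677 m, u=1.573 0.924 -0.936 N·m.
t=1.640 s (step 82): theta=-0.049 -0.772 1.622 rad, qdot=-0.017 -0.084 -0.049 rad/s, tcp=-0.374 -0.316 0.677 m.
final tcp position (m): -0.374 -0.316 0.677
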